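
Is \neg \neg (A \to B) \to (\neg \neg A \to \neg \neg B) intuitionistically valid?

This is the distribution of double negation over implication, which is intuitionistically derivable.
Assume \neg \neg (A \to B) and \neg \neg A; suppose \neg B. Then A \to B would give \neg A (by contraposition), contradicting \neg \neg A; so \neg (A \to B), contradicting \neg \neg (A \to B). Hence \neg \neg B.

Yes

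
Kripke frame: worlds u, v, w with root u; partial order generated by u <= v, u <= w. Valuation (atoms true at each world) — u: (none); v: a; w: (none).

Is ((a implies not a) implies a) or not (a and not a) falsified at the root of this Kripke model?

u forces ((a implies not a) implies a) or not (a and not a) via the disjunct not (a and not a).
So the root u forces ((a implies not a) implies a) or not (a and not a); the model is not a countermodel.

No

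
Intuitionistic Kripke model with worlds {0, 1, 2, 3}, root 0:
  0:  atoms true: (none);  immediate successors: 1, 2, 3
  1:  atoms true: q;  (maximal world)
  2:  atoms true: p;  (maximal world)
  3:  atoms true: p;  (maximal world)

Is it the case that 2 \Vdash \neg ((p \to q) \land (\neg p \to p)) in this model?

2 \Vdash \neg ((p \to q) \land (\neg p \to p)): no world accessible from 2 forces (p \to q) \land (\neg p \to p).

Yes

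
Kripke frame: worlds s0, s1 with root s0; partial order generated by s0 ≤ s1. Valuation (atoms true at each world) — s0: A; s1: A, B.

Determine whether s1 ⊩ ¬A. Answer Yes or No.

s1 ⊮ ¬A since s1 is accessible from s1 and s1 ⊩ A.

No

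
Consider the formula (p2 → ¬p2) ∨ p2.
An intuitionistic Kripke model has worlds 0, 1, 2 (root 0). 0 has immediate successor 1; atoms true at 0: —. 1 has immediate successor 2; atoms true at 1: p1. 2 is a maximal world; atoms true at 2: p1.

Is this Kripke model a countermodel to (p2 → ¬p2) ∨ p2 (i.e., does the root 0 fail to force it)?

No

0 ⊩ (p2 → ¬p2) ∨ p2 via the disjunct p2 → ¬p2.
So the root 0 forces (p2 → ¬p2) ∨ p2; the model is not a countermodel.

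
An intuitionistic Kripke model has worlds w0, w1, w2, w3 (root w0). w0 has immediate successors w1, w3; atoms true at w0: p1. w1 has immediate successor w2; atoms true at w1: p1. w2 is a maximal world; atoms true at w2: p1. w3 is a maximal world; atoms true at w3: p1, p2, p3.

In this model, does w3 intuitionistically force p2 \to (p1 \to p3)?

Yes

w3 \Vdash p2 \to (p1 \to p3): every world accessible from w3 that forces p2 (namely w3) also forces p1 \to p3.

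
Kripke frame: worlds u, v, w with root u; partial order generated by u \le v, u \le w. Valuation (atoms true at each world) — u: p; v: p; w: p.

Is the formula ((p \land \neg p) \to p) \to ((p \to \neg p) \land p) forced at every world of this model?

Not every world: u \nVdash ((p \land \neg p) \to p) \to ((p \to \neg p) \land p).
u \nVdash ((p \land \neg p) \to p) \to ((p \to \neg p) \land p): already at u itself, u \Vdash (p \land \neg p) \to p but u \nVdash (p \to \neg p) \land p.
u \nVdash (p \to \neg p) \land p since u fails p \to \neg p.

No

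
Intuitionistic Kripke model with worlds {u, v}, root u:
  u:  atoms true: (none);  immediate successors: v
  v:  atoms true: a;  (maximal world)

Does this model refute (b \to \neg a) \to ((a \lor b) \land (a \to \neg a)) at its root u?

Yes

u \nVdash (b \to \neg a) \to ((a \lor b) \land (a \to \neg a)): already at u itself, u \Vdash b \to \neg a but u \nVdash (a \lor b) \land (a \to \neg a).
u \nVdash (a \lor b) \land (a \to \neg a) since u fails a \lor b.
So the root u does not force (b \to \neg a) \to ((a \lor b) \land (a \to \neg a)); the model is a countermodel.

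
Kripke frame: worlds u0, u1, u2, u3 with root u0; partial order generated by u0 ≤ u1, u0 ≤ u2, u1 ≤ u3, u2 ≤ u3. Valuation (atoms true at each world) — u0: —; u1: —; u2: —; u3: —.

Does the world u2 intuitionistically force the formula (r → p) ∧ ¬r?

u2 ⊩ (r → p) ∧ ¬r since u2 forces both conjuncts.

Yes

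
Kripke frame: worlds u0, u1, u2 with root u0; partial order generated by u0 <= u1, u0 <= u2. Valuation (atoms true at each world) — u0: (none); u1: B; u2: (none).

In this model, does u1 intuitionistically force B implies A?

No

u1 does not force B implies A: already at u1 itself, u1 forces B but u1 does not force A.
u1 lacks atom A, so u1 does not force A.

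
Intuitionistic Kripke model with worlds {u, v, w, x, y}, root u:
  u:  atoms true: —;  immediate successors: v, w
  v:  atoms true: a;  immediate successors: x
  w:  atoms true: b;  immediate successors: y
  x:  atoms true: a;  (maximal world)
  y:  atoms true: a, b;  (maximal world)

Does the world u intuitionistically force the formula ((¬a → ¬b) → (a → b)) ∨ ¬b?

No

u ⊮ ((¬a → ¬b) → (a → b)) ∨ ¬b: neither disjunct is forced at u.
u ⊮ (¬a → ¬b) → (a → b): already at u itself, u ⊩ ¬a → ¬b but u ⊮ a → b.
u ⊮ a → b: at the accessible world v, v ⊩ a but v ⊮ b.
v lacks atom b, so v ⊮ b.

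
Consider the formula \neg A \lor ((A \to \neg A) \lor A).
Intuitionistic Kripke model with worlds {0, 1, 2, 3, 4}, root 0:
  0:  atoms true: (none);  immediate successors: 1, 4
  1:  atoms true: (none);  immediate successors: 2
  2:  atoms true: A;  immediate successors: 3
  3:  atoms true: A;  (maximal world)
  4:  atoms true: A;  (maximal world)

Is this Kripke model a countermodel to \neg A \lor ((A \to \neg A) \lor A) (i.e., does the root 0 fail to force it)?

Yes

0 \nVdash \neg A \lor ((A \to \neg A) \lor A): neither disjunct is forced at 0.
0 \nVdash \neg A since 2 is accessible from 0 and 2 \Vdash A.
So the root 0 does not force \neg A \lor ((A \to \neg A) \lor A); the model is a countermodel.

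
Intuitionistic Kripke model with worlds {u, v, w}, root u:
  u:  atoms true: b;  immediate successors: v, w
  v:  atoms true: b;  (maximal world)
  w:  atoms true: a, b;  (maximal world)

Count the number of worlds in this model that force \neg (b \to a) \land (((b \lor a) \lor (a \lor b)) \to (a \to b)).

1

u: does not force it — u \nVdash \neg (b \to a) \land (((b \lor a) \lor (a \lor b)) \to (a \to b)) since u fails \neg (b \to a).
v: forces it.
w: does not force it — w \nVdash \neg (b \to a) \land (((b \lor a) \lor (a \lor b)) \to (a \to b)) since w fails \neg (b \to a).
Worlds forcing the formula: {v}.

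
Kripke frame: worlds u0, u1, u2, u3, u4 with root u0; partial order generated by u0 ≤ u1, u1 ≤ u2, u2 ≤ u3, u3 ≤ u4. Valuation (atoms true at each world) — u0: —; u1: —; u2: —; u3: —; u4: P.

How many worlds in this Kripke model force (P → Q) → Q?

u0: forces it.
u1: forces it.
u2: forces it.
u3: forces it.
u4: forces it.
Worlds forcing the formula: {u0, u1, u2, u3, u4}.

5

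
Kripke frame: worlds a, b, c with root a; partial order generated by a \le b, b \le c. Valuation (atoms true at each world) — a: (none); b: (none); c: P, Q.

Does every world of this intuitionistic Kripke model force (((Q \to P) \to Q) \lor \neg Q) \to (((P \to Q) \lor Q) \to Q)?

Yes

a \Vdash (((Q \to P) \to Q) \lor \neg Q) \to (((P \to Q) \lor Q) \to Q): every world accessible from a that forces ((Q \to P) \to Q) \lor \neg Q (namely c) also forces ((P \to Q) \lor Q) \to Q.
Since the root a forces (((Q \to P) \to Q) \lor \neg Q) \to (((P \to Q) \lor Q) \to Q) and forcing is persistent (monotone upward), every world forces it.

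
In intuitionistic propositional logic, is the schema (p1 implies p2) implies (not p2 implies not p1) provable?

This is the forward direction of contraposition, which is intuitionistically derivable.
Assume p1 implies p2 and not p2. If p1 held then p2 would follow, contradicting not p2; so not p1.

Yes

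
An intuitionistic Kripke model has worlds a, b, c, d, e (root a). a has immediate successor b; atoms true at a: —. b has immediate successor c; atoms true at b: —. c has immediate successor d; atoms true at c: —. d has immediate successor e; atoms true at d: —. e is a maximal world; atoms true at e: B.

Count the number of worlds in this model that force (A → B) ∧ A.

0

a: does not force it — a ⊮ (A → B) ∧ A since a fails A.
b: does not force it — b ⊮ (A → B) ∧ A since b fails A.
c: does not force it — c ⊮ (A → B) ∧ A since c fails A.
d: does not force it.
e: does not force it.
Worlds forcing the formula: { }.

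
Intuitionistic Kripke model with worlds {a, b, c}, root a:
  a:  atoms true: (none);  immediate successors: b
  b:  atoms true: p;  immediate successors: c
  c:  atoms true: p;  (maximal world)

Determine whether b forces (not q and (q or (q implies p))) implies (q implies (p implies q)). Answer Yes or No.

Yes

b forces (not q and (q or (q implies p))) implies (q implies (p implies q)): every world accessible from b that forces not q and (q or (q implies p)) (namely b, c) also forces q implies (p implies q).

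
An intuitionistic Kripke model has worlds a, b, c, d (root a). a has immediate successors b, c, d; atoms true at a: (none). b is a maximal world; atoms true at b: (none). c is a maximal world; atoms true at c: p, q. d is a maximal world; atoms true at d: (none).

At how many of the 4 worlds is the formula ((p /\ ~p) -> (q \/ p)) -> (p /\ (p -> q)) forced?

1

a: does not force it — a ||-/- ((p /\ ~p) -> (q \/ p)) -> (p /\ (p -> q)): already at a itself, a ||- (p /\ ~p) -> (q \/ p) but a ||-/- p /\ (p -> q).
b: does not force it.
c: forces it.
d: does not force it.
Worlds forcing the formula: {c}.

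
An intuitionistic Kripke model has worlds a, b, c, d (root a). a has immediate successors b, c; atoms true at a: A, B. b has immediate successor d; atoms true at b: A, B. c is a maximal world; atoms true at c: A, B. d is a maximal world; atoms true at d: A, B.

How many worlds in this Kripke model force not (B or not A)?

a: does not force it — a does not force not (B or not A) since a is accessible from a and a forces B or not A.
b: does not force it — b does not force not (B or not A) since b is accessible from b and b forces B or not A.
c: does not force it — c does not force not (B or not A) since c is accessible from c and c forces B or not A.
d: does not force it.
Worlds forcing the formula: { }.

0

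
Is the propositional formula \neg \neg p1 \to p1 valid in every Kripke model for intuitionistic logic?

No

This is double-negation elimination, which is not intuitionistically valid.
A Kripke countermodel: worlds u, v; order generated by u \le v; atoms true at each world — u:{}; v:{p1}.
u \nVdash \neg \neg p1 \to p1: already at u itself, u \Vdash \neg \neg p1 but u \nVdash p1.
u lacks atom p1, so u \nVdash p1.
So the root u does not force the formula.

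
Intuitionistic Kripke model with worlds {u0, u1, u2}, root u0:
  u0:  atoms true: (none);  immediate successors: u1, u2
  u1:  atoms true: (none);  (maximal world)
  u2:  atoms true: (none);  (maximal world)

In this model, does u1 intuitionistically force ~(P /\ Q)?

Yes

u1 ||- ~(P /\ Q): no world accessible from u1 forces P /\ Q.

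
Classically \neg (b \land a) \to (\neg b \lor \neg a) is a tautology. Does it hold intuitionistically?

No

This is the constructively invalid direction of De Morgan's law for conjunction, which is not intuitionistically valid.
A Kripke countermodel: worlds 0, 1, 2; order generated by 0 \le 1, 0 \le 2; atoms true at each world — 0:{}; 1:{b}; 2:{a}.
0 \nVdash \neg (b \land a) \to (\neg b \lor \neg a): already at 0 itself, 0 \Vdash \neg (b \land a) but 0 \nVdash \neg b \lor \neg a.
0 \nVdash \neg b \lor \neg a: neither disjunct is forced at 0.
0 \nVdash \neg b since 1 is accessible from 0 and 1 \Vdash b.
So the root 0 does not force the formula.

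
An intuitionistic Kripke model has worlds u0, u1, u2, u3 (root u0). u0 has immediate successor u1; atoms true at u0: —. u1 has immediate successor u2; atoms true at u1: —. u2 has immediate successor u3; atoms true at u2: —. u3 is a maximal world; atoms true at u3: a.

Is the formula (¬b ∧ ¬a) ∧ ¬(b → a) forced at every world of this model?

No

Not every world: u0 ⊮ (¬b ∧ ¬a) ∧ ¬(b → a).
u0 ⊮ (¬b ∧ ¬a) ∧ ¬(b → a) since u0 fails ¬b ∧ ¬a.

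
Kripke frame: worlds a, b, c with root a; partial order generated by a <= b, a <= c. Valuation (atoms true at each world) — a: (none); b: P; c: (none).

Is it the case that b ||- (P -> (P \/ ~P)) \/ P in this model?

b ||- (P -> (P \/ ~P)) \/ P via the disjunct P -> (P \/ ~P).

Yes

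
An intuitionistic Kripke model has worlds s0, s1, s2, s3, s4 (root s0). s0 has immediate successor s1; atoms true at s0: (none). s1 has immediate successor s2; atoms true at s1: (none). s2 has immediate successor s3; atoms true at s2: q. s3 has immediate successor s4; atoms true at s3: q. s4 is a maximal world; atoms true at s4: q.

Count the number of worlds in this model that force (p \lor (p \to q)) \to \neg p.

s0: forces it.
s1: forces it.
s2: forces it.
s3: forces it.
s4: forces it.
Worlds forcing the formula: {s0, s1, s2, s3, s4}.

5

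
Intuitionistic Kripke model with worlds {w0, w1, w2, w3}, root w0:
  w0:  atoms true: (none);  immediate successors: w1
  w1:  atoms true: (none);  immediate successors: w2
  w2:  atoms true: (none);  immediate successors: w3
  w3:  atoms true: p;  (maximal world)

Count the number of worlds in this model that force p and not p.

0

w0: does not force it — w0 does not force p and not p since w0 fails p.
w1: does not force it — w1 does not force p and not p since w1 fails p.
w2: does not force it — w2 does not force p and not p since w2 fails p.
w3: does not force it.
Worlds forcing the formula: { }.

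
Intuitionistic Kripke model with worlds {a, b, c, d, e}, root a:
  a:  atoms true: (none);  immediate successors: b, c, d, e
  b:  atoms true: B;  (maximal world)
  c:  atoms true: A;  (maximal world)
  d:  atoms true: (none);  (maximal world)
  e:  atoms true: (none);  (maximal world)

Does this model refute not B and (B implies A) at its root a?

Yes

a does not force not B and (B implies A) since a fails not B.
So the root a does not force not B and (B implies A); the model is a countermodel.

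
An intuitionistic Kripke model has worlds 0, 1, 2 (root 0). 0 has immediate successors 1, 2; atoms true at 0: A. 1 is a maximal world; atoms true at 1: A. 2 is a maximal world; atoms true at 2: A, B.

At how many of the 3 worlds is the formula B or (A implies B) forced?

1

0: does not force it — 0 does not force B or (A implies B): neither disjunct is forced at 0.
1: does not force it — 1 does not force B or (A implies B): neither disjunct is forced at 1.
2: forces it.
Worlds forcing the formula: {2}.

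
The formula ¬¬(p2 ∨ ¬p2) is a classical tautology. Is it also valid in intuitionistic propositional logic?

This is the double negation of excluded middle, which is intuitionistically derivable.
Assuming ¬(p2 ∨ ¬p2): from p2 we'd get p2 ∨ ¬p2, so ¬p2; but then p2 ∨ ¬p2 again — contradiction. Hence ¬¬(p2 ∨ ¬p2).

Yes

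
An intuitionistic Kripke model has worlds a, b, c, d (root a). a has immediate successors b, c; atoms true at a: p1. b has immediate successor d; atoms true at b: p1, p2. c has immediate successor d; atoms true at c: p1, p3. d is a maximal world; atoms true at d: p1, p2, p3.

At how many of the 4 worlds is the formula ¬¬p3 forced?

4

a: forces it.
b: forces it.
c: forces it.
d: forces it.
Worlds forcing the formula: {a, b, c, d}.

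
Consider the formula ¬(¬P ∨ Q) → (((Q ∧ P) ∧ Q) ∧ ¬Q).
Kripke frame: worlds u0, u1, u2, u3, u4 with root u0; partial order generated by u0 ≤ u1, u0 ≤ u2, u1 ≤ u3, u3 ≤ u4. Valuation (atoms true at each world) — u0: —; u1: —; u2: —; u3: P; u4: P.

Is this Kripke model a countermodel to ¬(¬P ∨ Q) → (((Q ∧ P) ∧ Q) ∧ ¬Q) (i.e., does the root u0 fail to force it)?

Yes

u0 ⊮ ¬(¬P ∨ Q) → (((Q ∧ P) ∧ Q) ∧ ¬Q): at the accessible world u1, u1 ⊩ ¬(¬P ∨ Q) but u1 ⊮ ((Q ∧ P) ∧ Q) ∧ ¬Q.
u1 ⊮ ((Q ∧ P) ∧ Q) ∧ ¬Q since u1 fails (Q ∧ P) ∧ Q.
So the root u0 does not force ¬(¬P ∨ Q) → (((Q ∧ P) ∧ Q) ∧ ¬Q); the model is a countermodel.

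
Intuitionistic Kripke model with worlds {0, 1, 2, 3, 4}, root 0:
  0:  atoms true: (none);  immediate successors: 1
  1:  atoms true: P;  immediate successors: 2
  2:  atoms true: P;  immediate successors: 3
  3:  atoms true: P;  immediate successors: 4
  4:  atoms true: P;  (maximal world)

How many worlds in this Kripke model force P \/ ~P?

4

0: does not force it — 0 ||-/- P \/ ~P: neither disjunct is forced at 0.
1: forces it.
2: forces it.
3: forces it.
4: forces it.
Worlds forcing the formula: {1, 2, 3, 4}.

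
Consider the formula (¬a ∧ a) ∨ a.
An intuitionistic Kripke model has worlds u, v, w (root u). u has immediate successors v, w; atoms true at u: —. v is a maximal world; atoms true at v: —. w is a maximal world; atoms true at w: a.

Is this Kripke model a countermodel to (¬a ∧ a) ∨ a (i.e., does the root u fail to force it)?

Yes

u ⊮ (¬a ∧ a) ∨ a: neither disjunct is forced at u.
u ⊮ ¬a ∧ a since u fails ¬a.
So the root u does not force (¬a ∧ a) ∨ a; the model is a countermodel.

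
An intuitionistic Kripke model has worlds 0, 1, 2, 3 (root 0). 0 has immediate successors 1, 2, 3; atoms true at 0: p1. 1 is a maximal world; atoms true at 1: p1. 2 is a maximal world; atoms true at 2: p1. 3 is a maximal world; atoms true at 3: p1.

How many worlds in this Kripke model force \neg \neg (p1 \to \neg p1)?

0

0: does not force it — 0 \nVdash \neg \neg (p1 \to \neg p1) since 0 is accessible from 0 and 0 \Vdash \neg (p1 \to \neg p1).
1: does not force it.
2: does not force it.
3: does not force it.
Worlds forcing the formula: { }.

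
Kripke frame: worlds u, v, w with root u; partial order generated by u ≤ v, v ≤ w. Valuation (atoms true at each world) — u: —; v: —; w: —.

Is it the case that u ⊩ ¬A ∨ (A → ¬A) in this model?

Yes

u ⊩ ¬A ∨ (A → ¬A) via the disjunct ¬A.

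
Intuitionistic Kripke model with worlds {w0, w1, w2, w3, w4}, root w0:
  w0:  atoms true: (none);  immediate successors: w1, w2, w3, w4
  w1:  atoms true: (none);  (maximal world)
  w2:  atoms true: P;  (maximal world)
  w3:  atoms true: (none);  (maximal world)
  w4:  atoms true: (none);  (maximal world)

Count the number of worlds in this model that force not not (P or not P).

w0: forces it.
w1: forces it.
w2: forces it.
w3: forces it.
w4: forces it.
Worlds forcing the formula: {w0, w1, w2, w3, w4}.

5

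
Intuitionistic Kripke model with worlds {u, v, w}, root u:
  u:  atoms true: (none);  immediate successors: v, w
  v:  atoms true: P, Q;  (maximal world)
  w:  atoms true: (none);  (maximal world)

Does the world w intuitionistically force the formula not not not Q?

w forces not not not Q: no world accessible from w forces not not Q.

Yes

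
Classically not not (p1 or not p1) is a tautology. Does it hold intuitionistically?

Yes

This is the double negation of excluded middle, which is intuitionistically derivable.
Assuming not (p1 or not p1): from p1 we'd get p1 or not p1, so not p1; but then p1 or not p1 again — contradiction. Hence not not (p1 or not p1).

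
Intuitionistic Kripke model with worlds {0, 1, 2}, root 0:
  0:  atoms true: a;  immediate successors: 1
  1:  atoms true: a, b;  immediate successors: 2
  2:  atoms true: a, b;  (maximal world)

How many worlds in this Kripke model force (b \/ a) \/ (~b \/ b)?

0: forces it.
1: forces it.
2: forces it.
Worlds forcing the formula: {0, 1, 2}.

3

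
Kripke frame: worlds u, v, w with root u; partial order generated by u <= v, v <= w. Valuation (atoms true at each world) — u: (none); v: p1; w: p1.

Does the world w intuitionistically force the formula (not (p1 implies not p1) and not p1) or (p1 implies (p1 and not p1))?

w does not force (not (p1 implies not p1) and not p1) or (p1 implies (p1 and not p1)): neither disjunct is forced at w.
w does not force not (p1 implies not p1) and not p1 since w fails not p1.

No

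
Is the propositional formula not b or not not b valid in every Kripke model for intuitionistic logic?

This is the weak law of excluded middle, which is not intuitionistically valid.
A Kripke countermodel: worlds u0, u1, u2; order generated by u0 <= u1, u0 <= u2; atoms true at each world — u0:{}; u1:{b}; u2:{}.
u0 does not force not b or not not b: neither disjunct is forced at u0.
u0 does not force not b since u1 is accessible from u0 and u1 forces b.
So the root u0 does not force the formula.

No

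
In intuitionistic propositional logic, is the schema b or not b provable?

No

This is the law of excluded middle, which is not intuitionistically valid.
A Kripke countermodel: worlds u0, u1; order generated by u0 <= u1; atoms true at each world — u0:{}; u1:{b}.
u0 does not force b or not b: neither disjunct is forced at u0.
u0 lacks atom b, so u0 does not force b.
So the root u0 does not force the formula.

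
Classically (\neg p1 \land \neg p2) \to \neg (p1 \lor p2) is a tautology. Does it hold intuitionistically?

Yes

This is a constructively valid De Morgan direction (conjunction of negations to negated disjunction), which is intuitionistically derivable.
If both \neg p1 and \neg p2 hold at a world, no accessible world forces p1 or forces p2, so none forces p1 \lor p2.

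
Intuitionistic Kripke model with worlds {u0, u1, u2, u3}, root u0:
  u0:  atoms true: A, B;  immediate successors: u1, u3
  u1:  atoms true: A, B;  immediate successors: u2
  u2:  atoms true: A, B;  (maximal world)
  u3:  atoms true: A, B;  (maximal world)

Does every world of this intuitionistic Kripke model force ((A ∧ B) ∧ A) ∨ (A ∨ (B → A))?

u0 ⊩ ((A ∧ B) ∧ A) ∨ (A ∨ (B → A)) via the disjunct (A ∧ B) ∧ A.
Since the root u0 forces ((A ∧ B) ∧ A) ∨ (A ∨ (B → A)) and forcing is persistent (monotone upward), every world forces it.

Yes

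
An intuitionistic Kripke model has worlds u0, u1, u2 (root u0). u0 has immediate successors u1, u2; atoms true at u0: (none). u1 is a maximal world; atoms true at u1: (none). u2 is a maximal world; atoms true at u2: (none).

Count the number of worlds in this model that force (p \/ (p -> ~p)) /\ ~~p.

0

u0: does not force it — u0 ||-/- (p \/ (p -> ~p)) /\ ~~p since u0 fails ~~p.
u1: does not force it — u1 ||-/- (p \/ (p -> ~p)) /\ ~~p since u1 fails ~~p.
u2: does not force it.
Worlds forcing the formula: { }.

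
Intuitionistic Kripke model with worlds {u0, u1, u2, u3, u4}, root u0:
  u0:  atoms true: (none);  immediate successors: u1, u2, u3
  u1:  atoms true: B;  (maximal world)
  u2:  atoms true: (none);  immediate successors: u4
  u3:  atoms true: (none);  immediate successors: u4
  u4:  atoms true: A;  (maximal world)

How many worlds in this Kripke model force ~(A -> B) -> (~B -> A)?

2

u0: does not force it — u0 ||-/- ~(A -> B) -> (~B -> A): at the accessible world u2, u2 ||- ~(A -> B) but u2 ||-/- ~B -> A.
u1: forces it.
u2: does not force it — u2 ||-/- ~(A -> B) -> (~B -> A): already at u2 itself, u2 ||- ~(A -> B) but u2 ||-/- ~B -> A.
u3: does not force it.
u4: forces it.
Worlds forcing the formula: {u1, u4}.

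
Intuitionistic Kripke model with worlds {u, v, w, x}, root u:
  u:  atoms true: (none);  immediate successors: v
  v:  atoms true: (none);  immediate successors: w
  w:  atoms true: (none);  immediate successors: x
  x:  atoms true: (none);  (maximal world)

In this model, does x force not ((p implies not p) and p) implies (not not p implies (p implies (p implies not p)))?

x forces not ((p implies not p) and p) implies (not not p implies (p implies (p implies not p))): every world accessible from x that forces not ((p implies not p) and p) (namely x) also forces not not p implies (p implies (p implies not p)).

Yes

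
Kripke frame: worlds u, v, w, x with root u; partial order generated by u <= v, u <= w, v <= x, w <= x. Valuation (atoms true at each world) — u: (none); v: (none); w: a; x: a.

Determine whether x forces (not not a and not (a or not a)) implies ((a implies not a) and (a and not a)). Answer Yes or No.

x forces (not not a and not (a or not a)) implies ((a implies not a) and (a and not a)) vacuously: no world accessible from x forces the antecedent not not a and not (a or not a).

Yes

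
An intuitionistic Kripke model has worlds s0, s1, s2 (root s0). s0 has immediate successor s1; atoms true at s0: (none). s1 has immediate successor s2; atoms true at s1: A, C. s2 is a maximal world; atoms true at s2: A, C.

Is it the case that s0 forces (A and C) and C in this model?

s0 does not force (A and C) and C since s0 fails A and C.

No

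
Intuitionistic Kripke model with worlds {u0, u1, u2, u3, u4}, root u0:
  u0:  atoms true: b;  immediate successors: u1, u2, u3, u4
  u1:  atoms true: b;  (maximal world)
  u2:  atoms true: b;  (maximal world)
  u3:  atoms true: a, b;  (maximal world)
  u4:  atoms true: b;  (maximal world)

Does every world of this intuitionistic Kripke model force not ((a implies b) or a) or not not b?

Yes

u0 forces not ((a implies b) or a) or not not b via the disjunct not not b.
Since the root u0 forces not ((a implies b) or a) or not not b and forcing is persistent (monotone upward), every world forces it.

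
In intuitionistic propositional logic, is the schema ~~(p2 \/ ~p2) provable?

Yes

This is the double negation of excluded middle, which is intuitionistically derivable.
Assuming ~(p2 \/ ~p2): from p2 we'd get p2 \/ ~p2, so ~p2; but then p2 \/ ~p2 again — contradiction. Hence ~~(p2 \/ ~p2).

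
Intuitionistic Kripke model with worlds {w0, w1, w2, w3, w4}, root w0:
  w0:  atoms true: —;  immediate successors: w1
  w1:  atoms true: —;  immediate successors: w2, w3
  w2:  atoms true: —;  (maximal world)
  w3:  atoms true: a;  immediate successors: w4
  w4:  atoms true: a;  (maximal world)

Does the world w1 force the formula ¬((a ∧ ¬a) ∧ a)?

w1 ⊩ ¬((a ∧ ¬a) ∧ a): no world accessible from w1 forces (a ∧ ¬a) ∧ a.

Yes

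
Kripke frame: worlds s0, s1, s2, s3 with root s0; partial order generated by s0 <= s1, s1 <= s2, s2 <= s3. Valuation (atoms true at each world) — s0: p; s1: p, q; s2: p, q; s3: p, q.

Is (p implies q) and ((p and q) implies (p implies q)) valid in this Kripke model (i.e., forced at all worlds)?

Not every world: s0 does not force (p implies q) and ((p and q) implies (p implies q)).
s0 does not force (p implies q) and ((p and q) implies (p implies q)) since s0 fails p implies q.

No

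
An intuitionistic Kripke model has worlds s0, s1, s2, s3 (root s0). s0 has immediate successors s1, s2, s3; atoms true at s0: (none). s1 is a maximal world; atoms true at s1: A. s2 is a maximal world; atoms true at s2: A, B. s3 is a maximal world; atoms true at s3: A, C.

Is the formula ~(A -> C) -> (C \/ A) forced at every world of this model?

s0 ||- ~(A -> C) -> (C \/ A): every world accessible from s0 that forces ~(A -> C) (namely s1, s2) also forces C \/ A.
Since the root s0 forces ~(A -> C) -> (C \/ A) and forcing is persistent (monotone upward), every world forces it.

Yes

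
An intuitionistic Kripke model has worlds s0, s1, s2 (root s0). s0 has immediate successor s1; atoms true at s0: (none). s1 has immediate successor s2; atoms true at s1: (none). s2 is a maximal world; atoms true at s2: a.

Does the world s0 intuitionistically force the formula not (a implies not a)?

s0 forces not (a implies not a): no world accessible from s0 forces a implies not a.

Yes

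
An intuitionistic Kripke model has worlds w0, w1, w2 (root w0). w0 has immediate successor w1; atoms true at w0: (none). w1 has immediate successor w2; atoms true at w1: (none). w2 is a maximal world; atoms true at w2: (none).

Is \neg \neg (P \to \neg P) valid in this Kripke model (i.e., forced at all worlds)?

w0 \Vdash \neg \neg (P \to \neg P): no world accessible from w0 forces \neg (P \to \neg P).
Since the root w0 forces \neg \neg (P \to \neg P) and forcing is persistent (monotone upward), every world forces it.

Yes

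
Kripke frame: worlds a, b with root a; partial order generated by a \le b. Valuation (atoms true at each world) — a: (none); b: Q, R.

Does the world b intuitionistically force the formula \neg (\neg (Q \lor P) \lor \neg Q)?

Yes

b \Vdash \neg (\neg (Q \lor P) \lor \neg Q): no world accessible from b forces \neg (Q \lor P) \lor \neg Q.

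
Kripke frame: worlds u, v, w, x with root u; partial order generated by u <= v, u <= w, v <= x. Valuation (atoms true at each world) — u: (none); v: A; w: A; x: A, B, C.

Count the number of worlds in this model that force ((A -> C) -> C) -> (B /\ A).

1

u: does not force it — u ||-/- ((A -> C) -> C) -> (B /\ A): already at u itself, u ||- (A -> C) -> C but u ||-/- B /\ A.
v: does not force it.
w: does not force it.
x: forces it.
Worlds forcing the formula: {x}.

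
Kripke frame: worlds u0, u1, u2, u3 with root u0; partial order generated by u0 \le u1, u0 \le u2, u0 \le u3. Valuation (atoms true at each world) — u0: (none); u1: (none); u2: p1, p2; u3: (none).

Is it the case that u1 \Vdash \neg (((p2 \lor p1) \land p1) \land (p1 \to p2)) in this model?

u1 \Vdash \neg (((p2 \lor p1) \land p1) \land (p1 \to p2)): no world accessible from u1 forces ((p2 \lor p1) \land p1) \land (p1 \to p2).

Yes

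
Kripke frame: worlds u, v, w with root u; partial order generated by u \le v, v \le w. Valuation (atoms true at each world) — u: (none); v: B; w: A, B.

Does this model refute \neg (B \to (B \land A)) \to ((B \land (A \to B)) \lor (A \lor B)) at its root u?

No

u \Vdash \neg (B \to (B \land A)) \to ((B \land (A \to B)) \lor (A \lor B)) vacuously: no world accessible from u forces the antecedent \neg (B \to (B \land A)).
So the root u forces \neg (B \to (B \land A)) \to ((B \land (A \to B)) \lor (A \lor B)); the model is not a countermodel.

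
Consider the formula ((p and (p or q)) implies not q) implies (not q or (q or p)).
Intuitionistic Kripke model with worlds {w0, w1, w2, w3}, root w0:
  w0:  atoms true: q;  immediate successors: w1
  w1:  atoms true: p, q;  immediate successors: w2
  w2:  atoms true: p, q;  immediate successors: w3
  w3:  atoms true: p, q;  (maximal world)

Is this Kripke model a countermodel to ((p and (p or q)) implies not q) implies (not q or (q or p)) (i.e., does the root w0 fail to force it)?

No

w0 forces ((p and (p or q)) implies not q) implies (not q or (q or p)) vacuously: no world accessible from w0 forces the antecedent (p and (p or q)) implies not q.
So the root w0 forces ((p and (p or q)) implies not q) implies (not q or (q or p)); the model is not a countermodel.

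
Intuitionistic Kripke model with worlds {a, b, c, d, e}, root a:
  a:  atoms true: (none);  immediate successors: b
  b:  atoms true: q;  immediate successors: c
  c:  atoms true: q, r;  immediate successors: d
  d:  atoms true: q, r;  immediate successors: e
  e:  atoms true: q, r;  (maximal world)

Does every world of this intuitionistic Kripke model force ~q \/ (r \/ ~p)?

Yes

a ||- ~q \/ (r \/ ~p) via the disjunct r \/ ~p.
Since the root a forces ~q \/ (r \/ ~p) and forcing is persistent (monotone upward), every world forces it.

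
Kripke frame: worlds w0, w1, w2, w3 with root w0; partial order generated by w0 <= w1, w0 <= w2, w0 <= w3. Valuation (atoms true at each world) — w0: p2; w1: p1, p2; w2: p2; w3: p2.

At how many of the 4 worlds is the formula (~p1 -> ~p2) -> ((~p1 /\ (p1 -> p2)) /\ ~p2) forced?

w0: does not force it — w0 ||-/- (~p1 -> ~p2) -> ((~p1 /\ (p1 -> p2)) /\ ~p2): at the accessible world w1, w1 ||- ~p1 -> ~p2 but w1 ||-/- (~p1 /\ (p1 -> p2)) /\ ~p2.
w1: does not force it.
w2: forces it.
w3: forces it.
Worlds forcing the formula: {w2, w3}.

2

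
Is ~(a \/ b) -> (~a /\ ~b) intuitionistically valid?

Yes

This is a constructively valid De Morgan direction (negated disjunction to conjunction of negations), which is intuitionistically derivable.
From ~(a \/ b): if a held then a \/ b would, contradiction — so ~a; similarly ~b.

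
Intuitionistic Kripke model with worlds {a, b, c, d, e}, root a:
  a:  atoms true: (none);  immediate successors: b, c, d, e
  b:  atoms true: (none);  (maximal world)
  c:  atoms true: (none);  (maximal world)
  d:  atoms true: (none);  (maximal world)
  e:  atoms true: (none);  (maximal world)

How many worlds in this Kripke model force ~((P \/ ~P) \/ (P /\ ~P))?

0

a: does not force it — a ||-/- ~((P \/ ~P) \/ (P /\ ~P)) since a is accessible from a and a ||- (P \/ ~P) \/ (P /\ ~P).
b: does not force it.
c: does not force it.
d: does not force it.
e: does not force it.
Worlds forcing the formula: { }.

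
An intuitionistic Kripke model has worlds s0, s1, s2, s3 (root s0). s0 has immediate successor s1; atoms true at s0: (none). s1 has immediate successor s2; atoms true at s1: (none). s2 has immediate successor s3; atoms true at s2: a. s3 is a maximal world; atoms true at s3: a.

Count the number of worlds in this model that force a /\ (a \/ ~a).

s0: does not force it — s0 ||-/- a /\ (a \/ ~a) since s0 fails a.
s1: does not force it — s1 ||-/- a /\ (a \/ ~a) since s1 fails a.
s2: forces it.
s3: forces it.
Worlds forcing the formula: {s2, s3}.

2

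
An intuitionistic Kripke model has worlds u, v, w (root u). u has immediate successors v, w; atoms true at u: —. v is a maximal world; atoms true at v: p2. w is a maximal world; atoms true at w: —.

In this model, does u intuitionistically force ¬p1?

Yes

u ⊩ ¬p1: no world accessible from u forces p1.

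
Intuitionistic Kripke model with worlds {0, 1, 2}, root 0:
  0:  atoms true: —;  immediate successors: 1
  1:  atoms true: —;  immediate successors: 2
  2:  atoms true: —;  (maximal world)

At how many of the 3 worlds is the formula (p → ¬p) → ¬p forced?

0: forces it.
1: forces it.
2: forces it.
Worlds forcing the formula: {0, 1, 2}.

3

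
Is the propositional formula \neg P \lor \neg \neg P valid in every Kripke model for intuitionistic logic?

This is the weak law of excluded middle, which is not intuitionistically valid.
A Kripke countermodel: worlds s0, s1, s2; order generated by s0 \le s1, s0 \le s2; atoms true at each world — s0:{}; s1:{P}; s2:{}.
s0 \nVdash \neg P \lor \neg \neg P: neither disjunct is forced at s0.
s0 \nVdash \neg P since s1 is accessible from s0 and s1 \Vdash P.
So the root s0 does not force the formula.

No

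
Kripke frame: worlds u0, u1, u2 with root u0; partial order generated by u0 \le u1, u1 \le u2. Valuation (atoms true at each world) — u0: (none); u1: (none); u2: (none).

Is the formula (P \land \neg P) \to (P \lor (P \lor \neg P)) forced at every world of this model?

Yes

u0 \Vdash (P \land \neg P) \to (P \lor (P \lor \neg P)) vacuously: no world accessible from u0 forces the antecedent P \land \neg P.
Since the root u0 forces (P \land \neg P) \to (P \lor (P \lor \neg P)) and forcing is persistent (monotone upward), every world forces it.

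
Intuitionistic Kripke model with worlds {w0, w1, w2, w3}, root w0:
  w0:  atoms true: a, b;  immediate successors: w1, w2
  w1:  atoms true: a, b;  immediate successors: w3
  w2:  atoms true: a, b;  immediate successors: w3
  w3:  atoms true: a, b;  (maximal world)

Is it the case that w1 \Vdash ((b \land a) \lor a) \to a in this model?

Yes

w1 \Vdash ((b \land a) \lor a) \to a: every world accessible from w1 that forces (b \land a) \lor a (namely w1, w3) also forces a.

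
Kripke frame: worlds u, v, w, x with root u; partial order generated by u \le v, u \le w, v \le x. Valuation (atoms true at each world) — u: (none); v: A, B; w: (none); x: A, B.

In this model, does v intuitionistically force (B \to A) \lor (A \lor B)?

Yes

v \Vdash (B \to A) \lor (A \lor B) via the disjunct B \to A.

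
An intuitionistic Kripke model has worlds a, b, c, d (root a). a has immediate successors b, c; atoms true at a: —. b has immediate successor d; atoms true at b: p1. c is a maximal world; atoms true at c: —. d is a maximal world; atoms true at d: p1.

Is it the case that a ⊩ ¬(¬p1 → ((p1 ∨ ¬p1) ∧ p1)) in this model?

No

a ⊮ ¬(¬p1 → ((p1 ∨ ¬p1) ∧ p1)) since b is accessible from a and b ⊩ ¬p1 → ((p1 ∨ ¬p1) ∧ p1).
b ⊩ ¬p1 → ((p1 ∨ ¬p1) ∧ p1) vacuously: no world accessible from b forces the antecedent ¬p1.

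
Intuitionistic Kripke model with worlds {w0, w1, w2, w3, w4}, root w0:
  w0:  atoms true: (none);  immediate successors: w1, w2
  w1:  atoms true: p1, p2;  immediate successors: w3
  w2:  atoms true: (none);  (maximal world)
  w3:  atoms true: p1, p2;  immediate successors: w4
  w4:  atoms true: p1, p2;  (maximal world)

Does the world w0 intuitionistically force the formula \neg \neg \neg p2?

No

w0 \nVdash \neg \neg \neg p2 since w1 is accessible from w0 and w1 \Vdash \neg \neg p2.
w1 \Vdash \neg \neg p2: no world accessible from w1 forces \neg p2.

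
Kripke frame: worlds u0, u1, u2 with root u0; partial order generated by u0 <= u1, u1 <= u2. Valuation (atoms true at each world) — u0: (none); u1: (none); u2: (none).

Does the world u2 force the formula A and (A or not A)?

u2 does not force A and (A or not A) since u2 fails A.

No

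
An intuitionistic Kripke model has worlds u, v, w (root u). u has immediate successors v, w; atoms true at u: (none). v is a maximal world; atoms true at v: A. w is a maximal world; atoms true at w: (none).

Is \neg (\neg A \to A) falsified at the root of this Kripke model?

Yes

u \nVdash \neg (\neg A \to A) since v is accessible from u and v \Vdash \neg A \to A.
v \Vdash \neg A \to A vacuously: no world accessible from v forces the antecedent \neg A.
So the root u does not force \neg (\neg A \to A); the model is a countermodel.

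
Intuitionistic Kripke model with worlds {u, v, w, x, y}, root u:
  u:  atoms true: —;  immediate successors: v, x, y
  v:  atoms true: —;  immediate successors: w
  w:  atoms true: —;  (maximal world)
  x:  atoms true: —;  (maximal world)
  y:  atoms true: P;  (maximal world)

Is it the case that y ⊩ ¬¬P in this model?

Yes

y ⊩ ¬¬P: no world accessible from y forces ¬P.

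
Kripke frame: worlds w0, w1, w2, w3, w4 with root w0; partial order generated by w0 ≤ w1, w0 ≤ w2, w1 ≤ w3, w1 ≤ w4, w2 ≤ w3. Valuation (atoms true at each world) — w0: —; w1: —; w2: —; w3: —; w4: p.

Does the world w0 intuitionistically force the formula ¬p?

w0 ⊮ ¬p since w4 is accessible from w0 and w4 ⊩ p.

No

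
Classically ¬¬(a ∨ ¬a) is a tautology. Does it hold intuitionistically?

This is the double negation of excluded middle, which is intuitionistically derivable.
Assuming ¬(a ∨ ¬a): from a we'd get a ∨ ¬a, so ¬a; but then a ∨ ¬a again — contradiction. Hence ¬¬(a ∨ ¬a).

Yes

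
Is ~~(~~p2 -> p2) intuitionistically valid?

This is the double negation of double-negation elimination, which is intuitionistically derivable.
By Glivenko's theorem the double negation of any classical propositional tautology is intuitionistically provable; ~~p2 -> p2 is classically a tautology.

Yes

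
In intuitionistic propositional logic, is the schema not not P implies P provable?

No

This is double-negation elimination, which is not intuitionistically valid.
A Kripke countermodel: worlds 0, 1; order generated by 0 <= 1; atoms true at each world — 0:{}; 1:{P}.
0 does not force not not P implies P: already at 0 itself, 0 forces not not P but 0 does not force P.
0 lacks atom P, so 0 does not force P.
So the root 0 does not force the formula.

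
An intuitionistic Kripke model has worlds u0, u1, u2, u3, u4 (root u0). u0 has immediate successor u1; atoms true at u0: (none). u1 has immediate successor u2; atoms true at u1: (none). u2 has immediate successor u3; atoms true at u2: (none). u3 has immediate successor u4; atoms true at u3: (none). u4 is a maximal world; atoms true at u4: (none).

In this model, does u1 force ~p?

u1 ||- ~p: no world accessible from u1 forces p.

Yes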